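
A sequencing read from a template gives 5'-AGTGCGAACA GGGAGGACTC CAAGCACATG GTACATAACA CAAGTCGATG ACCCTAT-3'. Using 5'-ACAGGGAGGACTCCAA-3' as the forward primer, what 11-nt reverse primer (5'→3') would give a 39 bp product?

The forward primer binds at positions 8–23, so a 39 bp product ends at position 8 + 39 − 1 = 46.
The reverse primer anneals to the top strand over positions 36–46, i.e. to TAACACAAGTC.
Its sequence written 5'→3' is the reverse complement: GACTTGTGTTA.

5'-GACTTGTGTTA-3'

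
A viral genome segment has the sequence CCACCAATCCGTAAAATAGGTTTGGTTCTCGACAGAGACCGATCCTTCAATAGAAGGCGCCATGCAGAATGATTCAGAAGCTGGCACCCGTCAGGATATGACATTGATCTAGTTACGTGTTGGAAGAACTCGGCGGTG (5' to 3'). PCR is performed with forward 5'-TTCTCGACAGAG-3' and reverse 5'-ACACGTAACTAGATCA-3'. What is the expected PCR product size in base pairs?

The forward primer matches the template at positions 26–37.
The reverse primer's reverse complement is TGATCTAGTTACGTGT, which matches the template at positions 105–120.
Amplicon spans positions 26–120: 95 bp.

95 bp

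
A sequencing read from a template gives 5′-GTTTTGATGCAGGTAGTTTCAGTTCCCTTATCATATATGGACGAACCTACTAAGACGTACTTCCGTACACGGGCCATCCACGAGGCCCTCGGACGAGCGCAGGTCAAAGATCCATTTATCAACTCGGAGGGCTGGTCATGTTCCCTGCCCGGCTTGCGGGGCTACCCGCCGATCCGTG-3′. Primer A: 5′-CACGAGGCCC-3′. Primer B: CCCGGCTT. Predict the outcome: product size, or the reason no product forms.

No product — both primers anneal to the same strand and extend in the same direction.

Primer A (CACGAGGCCC) matches the top strand at positions 79–88 (3' end points downstream).
Primer B (CCCGGCTT) also matches the top strand directly, at positions 148–155 — its reverse complement AAGCCGGG is not present.
Both primers anneal to the bottom strand with 3' ends pointing the same way, so neither can prime synthesis back toward the other.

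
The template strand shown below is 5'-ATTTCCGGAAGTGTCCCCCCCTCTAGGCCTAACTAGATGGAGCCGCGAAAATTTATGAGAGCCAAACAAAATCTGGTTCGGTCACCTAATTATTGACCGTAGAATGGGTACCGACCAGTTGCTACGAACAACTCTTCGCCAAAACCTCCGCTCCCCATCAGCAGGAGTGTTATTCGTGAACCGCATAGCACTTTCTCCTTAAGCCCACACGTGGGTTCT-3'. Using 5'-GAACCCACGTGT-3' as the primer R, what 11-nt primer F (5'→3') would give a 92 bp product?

The reverse primer's reverse complement ACACGTGGGTTC matches the template at positions 207–218, so the product ends at position 218.
A 92 bp product then starts at position 218 − 92 + 1 = 127.
The forward primer is identical to the top strand there: AACAACTCTTC.

5'-AACAACTCTTC-3'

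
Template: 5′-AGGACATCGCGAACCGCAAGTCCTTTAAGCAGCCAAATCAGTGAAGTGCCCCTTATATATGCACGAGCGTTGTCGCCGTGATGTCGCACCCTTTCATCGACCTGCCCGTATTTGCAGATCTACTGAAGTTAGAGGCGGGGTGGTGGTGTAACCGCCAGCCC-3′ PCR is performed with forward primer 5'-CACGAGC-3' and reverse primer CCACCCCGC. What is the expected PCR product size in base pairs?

82 bp

Scanning the template, CACGAGC occurs at positions 62–68; this primer anneals to the bottom strand there with its 3' end pointing downstream.
Taking the reverse complement of CCACCCCGC gives GCGGGGTGG, found at positions 135–143 on the template; the primer anneals here to the top strand with its 3' end pointing upstream.
Amplicon spans positions 62–143: 82 bp.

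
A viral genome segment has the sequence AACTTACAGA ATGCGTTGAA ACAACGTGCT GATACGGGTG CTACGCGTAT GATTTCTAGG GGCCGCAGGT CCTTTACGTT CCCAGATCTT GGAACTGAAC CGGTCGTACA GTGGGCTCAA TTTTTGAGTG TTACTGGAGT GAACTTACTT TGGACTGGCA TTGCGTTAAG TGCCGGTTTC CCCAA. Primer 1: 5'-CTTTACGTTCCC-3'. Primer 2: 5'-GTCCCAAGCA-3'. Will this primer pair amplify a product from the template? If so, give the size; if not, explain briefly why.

Primer 2 (GTCCCAAGCA) does not match the top strand, and its reverse complement TGCTTGGGAC does not match either.
With no annealing site for primer 2, no amplification occurs.

No product — primer 2 has no binding site in the template.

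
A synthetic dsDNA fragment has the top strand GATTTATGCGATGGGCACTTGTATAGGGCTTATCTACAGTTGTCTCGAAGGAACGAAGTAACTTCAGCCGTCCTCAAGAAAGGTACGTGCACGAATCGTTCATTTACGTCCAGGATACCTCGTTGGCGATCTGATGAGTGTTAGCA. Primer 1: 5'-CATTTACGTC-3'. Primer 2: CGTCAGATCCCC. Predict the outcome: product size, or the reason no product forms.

Primer 2 (CGTCAGATCCCC) does not match the top strand, and its reverse complement GGGGATCTGACG does not match either.
With no annealing site for primer 2, no amplification occurs.

No product — primer 2 has no binding site in the template.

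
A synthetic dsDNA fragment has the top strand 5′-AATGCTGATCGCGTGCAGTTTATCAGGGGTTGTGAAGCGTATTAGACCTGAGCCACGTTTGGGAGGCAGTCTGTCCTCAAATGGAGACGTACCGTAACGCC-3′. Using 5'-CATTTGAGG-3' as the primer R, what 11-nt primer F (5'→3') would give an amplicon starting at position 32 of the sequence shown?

5'-GTGAAGCGTAT-3'

The reverse primer's reverse complement CCTCAAATG matches the template at positions 75–83; the product starts at position 32.
The forward primer is identical to the top strand over positions 32–42: GTGAAGCGTAT.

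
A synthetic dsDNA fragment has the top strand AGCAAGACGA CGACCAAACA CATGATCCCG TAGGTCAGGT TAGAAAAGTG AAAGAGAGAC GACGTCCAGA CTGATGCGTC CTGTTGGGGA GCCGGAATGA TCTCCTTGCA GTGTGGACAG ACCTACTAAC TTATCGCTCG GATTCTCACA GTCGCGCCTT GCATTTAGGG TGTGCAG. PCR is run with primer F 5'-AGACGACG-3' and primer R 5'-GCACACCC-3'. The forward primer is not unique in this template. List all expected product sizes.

171 bp, 119 bp

The forward primer AGACGACG matches the top strand at positions 5–12, 57–64.
The reverse primer's reverse complement is GGGTGTGC, matching at positions 168–175.
Each forward site pairs with the reverse site to give a product ending at position 175: sizes 171, 119 bp.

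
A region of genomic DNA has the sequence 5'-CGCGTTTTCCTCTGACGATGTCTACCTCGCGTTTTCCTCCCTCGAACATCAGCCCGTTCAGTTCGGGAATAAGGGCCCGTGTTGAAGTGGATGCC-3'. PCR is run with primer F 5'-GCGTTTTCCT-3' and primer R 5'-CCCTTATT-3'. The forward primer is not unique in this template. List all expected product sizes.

74 bp, 47 bp

The forward primer GCGTTTTCCT matches the top strand at positions 2–11, 29–38.
The reverse primer's reverse complement is AATAAGGG, matching at positions 68–75.
Each forward site pairs with the reverse site to give a product ending at position 75: sizes 74, 47 bp.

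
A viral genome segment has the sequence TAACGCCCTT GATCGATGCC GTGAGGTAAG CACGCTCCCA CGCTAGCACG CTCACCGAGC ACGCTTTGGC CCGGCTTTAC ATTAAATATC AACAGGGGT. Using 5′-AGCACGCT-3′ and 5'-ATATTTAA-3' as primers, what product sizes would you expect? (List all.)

61 bp, 45 bp, 32 bp

The forward primer AGCACGCT matches the top strand at positions 29–36, 45–52, 58–65.
The reverse primer's reverse complement is TTAAATAT, matching at positions 82–89.
Each forward site pairs with the reverse site to give a product ending at position 89: sizes 61, 45, 32 bp.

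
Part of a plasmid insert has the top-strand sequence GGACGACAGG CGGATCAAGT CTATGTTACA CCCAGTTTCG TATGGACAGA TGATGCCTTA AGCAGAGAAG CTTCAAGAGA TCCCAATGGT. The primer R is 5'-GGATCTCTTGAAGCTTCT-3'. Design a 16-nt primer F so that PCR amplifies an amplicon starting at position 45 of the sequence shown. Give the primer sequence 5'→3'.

The reverse primer's reverse complement AGAAGCTTCAAGAGATCC matches the template at positions 66–83; the product starts at position 45.
The forward primer is identical to the top strand over positions 45–60: GACAGATGATGCCTTA.

5'-GACAGATGATGCCTTA-3'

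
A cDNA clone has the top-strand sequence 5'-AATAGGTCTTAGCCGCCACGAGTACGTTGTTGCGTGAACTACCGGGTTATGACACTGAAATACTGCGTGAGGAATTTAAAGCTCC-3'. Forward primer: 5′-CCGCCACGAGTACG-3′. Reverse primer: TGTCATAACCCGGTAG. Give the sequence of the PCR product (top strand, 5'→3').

5'-CCGCCACGAGTACGTTGTTGCGTGAACTACCGGGTTATGACA-3'

The forward primer matches the template at positions 13–26.
Reverse complement of the reverse primer: CTACCGGGTTATGACA. This occurs on the top strand at positions 39–54.
The product is the template from position 13 through 54 (42 bp).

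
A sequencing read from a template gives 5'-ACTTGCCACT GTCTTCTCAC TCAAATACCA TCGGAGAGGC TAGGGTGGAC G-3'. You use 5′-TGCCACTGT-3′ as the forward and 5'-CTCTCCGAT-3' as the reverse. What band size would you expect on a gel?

35 bp

Scanning the template, TGCCACTGT occurs at positions 4–12; this primer anneals to the bottom strand there with its 3' end pointing downstream.
The reverse primer's reverse complement is ATCGGAGAG, which matches the template at positions 30–38.
The product runs from position 4 to position 38, so its length is 38 − 4 + 1 = 35 bp.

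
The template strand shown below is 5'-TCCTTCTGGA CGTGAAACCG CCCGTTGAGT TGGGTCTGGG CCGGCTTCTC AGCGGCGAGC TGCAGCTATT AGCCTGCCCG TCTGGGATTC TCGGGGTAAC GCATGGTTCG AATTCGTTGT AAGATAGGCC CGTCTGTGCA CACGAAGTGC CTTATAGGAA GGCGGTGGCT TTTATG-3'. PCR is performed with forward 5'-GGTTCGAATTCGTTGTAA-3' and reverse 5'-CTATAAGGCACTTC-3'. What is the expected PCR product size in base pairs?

53 bp

Scanning the template, GGTTCGAATTCGTTGTAA occurs at positions 105–122; this primer anneals to the bottom strand there with its 3' end pointing downstream.
The reverse primer's reverse complement is GAAGTGCCTTATAG, which matches the template at positions 144–157.
The product runs from position 105 to position 157, so its length is 157 − 105 + 1 = 53 bp.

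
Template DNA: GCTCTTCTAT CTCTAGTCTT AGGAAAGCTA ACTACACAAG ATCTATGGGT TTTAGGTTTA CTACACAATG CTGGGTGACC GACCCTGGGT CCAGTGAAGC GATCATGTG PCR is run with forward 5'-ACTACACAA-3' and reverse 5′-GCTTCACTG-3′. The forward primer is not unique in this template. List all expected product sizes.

70 bp, 41 bp

The forward primer ACTACACAA matches the top strand at positions 31–39, 60–68.
The reverse primer's reverse complement is CAGTGAAGC, matching at positions 92–100.
Each forward site pairs with the reverse site to give a product ending at position 100: sizes 70, 41 bp.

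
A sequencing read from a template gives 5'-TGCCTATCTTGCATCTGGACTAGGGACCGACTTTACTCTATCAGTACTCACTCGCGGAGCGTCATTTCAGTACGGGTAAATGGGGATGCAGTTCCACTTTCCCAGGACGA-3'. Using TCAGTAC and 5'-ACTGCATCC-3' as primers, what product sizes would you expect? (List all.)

52 bp, 26 bp

The forward primer TCAGTAC matches the top strand at positions 41–47, 67–73.
The reverse primer's reverse complement is GGATGCAGT, matching at positions 84–92.
Each forward site pairs with the reverse site to give a product ending at position 92: sizes 52, 26 bp.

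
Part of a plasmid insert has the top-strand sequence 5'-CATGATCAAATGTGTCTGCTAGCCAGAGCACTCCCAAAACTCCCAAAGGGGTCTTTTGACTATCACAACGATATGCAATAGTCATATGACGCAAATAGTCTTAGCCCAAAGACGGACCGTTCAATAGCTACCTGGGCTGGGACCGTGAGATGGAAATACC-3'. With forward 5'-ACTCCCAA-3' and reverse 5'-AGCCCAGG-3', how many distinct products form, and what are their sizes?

The forward primer ACTCCCAA matches the top strand at positions 30–37, 39–46.
The reverse primer's reverse complement is CCTGGGCT, matching at positions 131–138.
Each forward site pairs with the reverse site to give a product ending at position 138: sizes 109, 100 bp.

Two products: 109 bp, 100 bp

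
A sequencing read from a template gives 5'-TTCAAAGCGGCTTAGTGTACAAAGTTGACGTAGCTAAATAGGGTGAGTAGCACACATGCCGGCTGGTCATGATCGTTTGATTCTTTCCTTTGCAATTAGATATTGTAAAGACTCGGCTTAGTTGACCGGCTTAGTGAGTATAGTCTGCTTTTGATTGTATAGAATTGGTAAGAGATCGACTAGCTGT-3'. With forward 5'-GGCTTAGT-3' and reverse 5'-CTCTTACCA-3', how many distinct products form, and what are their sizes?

The forward primer GGCTTAGT matches the top strand at positions 9–16, 115–122, 128–135.
The reverse primer's reverse complement is TGGTAAGAG, matching at positions 166–174.
Each forward site pairs with the reverse site to give a product ending at position 174: sizes 166, 60, 47 bp.

Three products: 166 bp, 60 bp, 47 bp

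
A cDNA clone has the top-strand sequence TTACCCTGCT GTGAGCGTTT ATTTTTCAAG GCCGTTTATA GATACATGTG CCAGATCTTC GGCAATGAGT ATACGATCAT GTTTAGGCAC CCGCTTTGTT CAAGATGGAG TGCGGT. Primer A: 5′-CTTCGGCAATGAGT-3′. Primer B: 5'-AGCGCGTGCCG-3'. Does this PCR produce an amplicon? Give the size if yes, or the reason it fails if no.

No product — primer B has no binding site in the template.

Primer B (AGCGCGTGCCG) does not match the top strand, and its reverse complement CGGCACGCGCT does not match either.
With no annealing site for primer B, no amplification occurs.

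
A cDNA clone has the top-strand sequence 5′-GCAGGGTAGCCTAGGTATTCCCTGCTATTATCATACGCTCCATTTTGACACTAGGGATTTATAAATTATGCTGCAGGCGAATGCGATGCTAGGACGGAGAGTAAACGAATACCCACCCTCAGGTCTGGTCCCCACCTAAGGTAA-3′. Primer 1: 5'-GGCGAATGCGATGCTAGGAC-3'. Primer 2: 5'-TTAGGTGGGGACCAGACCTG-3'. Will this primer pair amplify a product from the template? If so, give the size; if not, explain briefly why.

Yes — a 64 bp product.

Primer 1 (GGCGAATGCGATGCTAGGAC) matches the top strand at positions 76–95; it acts as a forward primer.
Primer 2's reverse complement is CAGGTCTGGTCCCCACCTAA, matching the top strand at positions 120–139; it acts as a reverse primer.
The 3' ends face each other across positions 76–139, giving a 64 bp product.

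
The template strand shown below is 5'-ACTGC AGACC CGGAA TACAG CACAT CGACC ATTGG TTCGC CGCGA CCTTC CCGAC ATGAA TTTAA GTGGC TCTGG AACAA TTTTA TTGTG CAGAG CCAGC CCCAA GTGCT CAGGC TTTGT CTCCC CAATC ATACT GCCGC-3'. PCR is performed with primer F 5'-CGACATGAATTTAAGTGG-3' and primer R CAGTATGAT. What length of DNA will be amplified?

Scanning the template, CGACATGAATTTAAGTGG occurs at positions 52–69; this primer anneals to the bottom strand there with its 3' end pointing downstream.
Taking the reverse complement of CAGTATGAT gives ATCATACTG, found at positions 128–136 on the template; the primer anneals here to the top strand with its 3' end pointing upstream.
Product length = (reverse-primer end) − (forward-primer start) + 1 = 136 − 52 + 1 = 85 bp.

85 bp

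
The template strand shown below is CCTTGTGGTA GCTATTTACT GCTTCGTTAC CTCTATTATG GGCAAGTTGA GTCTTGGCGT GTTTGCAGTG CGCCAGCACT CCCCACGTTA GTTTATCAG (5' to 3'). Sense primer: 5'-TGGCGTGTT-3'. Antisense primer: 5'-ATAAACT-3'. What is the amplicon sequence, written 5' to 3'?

Scanning the template, TGGCGTGTT occurs at positions 55–63; this primer anneals to the bottom strand there with its 3' end pointing downstream.
Reverse complement of the reverse primer: AGTTTAT. This occurs on the top strand at positions 90–96.
The product is the template from position 55 through 96 (42 bp).

5'-TGGCGTGTTTGCAGTGCGCCAGCACTCCCCACGTTAGTTTAT-3'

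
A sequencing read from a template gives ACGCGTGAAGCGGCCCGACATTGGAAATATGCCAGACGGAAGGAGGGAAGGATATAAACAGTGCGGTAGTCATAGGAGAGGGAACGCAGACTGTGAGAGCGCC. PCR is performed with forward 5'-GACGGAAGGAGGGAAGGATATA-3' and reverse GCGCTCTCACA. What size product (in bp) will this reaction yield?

Forward primer GACGGAAGGAGGGAAGGATATA is found on the top strand at positions 35–56.
The reverse primer's reverse complement is TGTGAGAGCGC, which matches the template at positions 92–102.
The product runs from position 35 to position 102, so its length is 102 − 35 + 1 = 68 bp.

68 bp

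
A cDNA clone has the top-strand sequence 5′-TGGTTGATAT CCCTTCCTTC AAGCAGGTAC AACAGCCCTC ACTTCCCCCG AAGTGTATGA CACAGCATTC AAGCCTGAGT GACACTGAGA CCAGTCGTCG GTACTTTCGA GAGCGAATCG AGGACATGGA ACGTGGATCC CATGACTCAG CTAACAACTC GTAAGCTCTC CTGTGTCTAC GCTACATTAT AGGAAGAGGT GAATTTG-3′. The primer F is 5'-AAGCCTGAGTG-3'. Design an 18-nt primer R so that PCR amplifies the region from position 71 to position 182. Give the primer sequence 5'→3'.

5'-GCGTAGACACAGGAGAGC-3'

The product's 3' end on the top strand is position 182.
The reverse primer anneals to the top strand over positions 165–182, i.e. to GCTCTCCTGTGTCTACGC.
Its sequence written 5'→3' is the reverse complement: GCGTAGACACAGGAGAGC.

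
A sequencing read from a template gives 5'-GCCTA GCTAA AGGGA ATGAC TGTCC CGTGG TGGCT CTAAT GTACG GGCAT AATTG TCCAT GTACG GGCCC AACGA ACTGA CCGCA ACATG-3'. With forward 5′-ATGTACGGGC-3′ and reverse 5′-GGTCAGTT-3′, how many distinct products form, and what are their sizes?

Two products: 44 bp, 24 bp

The forward primer ATGTACGGGC matches the top strand at positions 39–48, 59–68.
The reverse primer's reverse complement is AACTGACC, matching at positions 75–82.
Each forward site pairs with the reverse site to give a product ending at position 82: sizes 44, 24 bp.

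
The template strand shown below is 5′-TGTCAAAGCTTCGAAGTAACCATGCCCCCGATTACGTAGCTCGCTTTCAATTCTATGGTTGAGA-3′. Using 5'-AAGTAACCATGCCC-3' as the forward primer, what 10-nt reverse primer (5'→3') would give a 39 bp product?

The forward primer binds at positions 14–27, so a 39 bp product ends at position 14 + 39 − 1 = 52.
The reverse primer anneals to the top strand over positions 43–52, i.e. to GCTTTCAATT.
Its sequence written 5'→3' is the reverse complement: AATTGAAAGC.

5'-AATTGAAAGC-3'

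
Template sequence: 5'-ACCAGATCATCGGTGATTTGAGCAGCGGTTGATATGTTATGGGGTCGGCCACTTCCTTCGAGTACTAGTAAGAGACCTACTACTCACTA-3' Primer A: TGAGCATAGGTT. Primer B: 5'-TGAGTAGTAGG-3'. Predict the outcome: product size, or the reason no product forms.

No product — primer A has no binding site in the template.

Primer A (TGAGCATAGGTT) does not match the top strand, and its reverse complement AACCTATGCTCA does not match either.
With no annealing site for primer A, no amplification occurs.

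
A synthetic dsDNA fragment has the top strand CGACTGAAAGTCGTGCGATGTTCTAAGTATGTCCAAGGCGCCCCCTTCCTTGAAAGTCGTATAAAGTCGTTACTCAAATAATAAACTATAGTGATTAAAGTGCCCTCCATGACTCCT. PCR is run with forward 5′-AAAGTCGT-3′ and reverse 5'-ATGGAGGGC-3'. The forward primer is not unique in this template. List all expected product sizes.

The forward primer AAAGTCGT matches the top strand at positions 7–14, 53–60, 63–70.
The reverse primer's reverse complement is GCCCTCCAT, matching at positions 102–110.
Each forward site pairs with the reverse site to give a product ending at position 110: sizes 104, 58, 48 bp.

104 bp, 58 bp, 48 bp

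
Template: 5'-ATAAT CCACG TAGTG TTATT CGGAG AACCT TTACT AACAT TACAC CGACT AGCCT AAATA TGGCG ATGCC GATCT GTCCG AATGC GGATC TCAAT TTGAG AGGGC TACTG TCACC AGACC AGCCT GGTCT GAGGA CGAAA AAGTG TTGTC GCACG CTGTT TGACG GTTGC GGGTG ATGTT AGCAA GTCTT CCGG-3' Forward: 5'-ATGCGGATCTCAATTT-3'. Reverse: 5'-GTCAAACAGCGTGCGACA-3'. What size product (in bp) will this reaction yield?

Forward primer ATGCGGATCTCAATTT is found on the top strand at positions 82–97.
Reverse complement of the reverse primer: TGTCGCACGCTGTTTGAC. This occurs on the top strand at positions 147–164.
The product runs from position 82 to position 164, so its length is 164 − 82 + 1 = 83 bp.

83 bp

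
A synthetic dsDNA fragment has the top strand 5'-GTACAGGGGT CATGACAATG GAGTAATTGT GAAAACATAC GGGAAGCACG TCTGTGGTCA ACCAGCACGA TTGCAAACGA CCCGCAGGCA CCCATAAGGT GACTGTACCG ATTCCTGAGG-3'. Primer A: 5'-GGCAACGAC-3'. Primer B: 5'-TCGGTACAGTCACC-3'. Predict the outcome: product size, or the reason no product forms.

Primer A (GGCAACGAC) does not match the top strand, and its reverse complement GTCGTTGCC does not match either.
With no annealing site for primer A, no amplification occurs.

No product — primer A has no binding site in the template.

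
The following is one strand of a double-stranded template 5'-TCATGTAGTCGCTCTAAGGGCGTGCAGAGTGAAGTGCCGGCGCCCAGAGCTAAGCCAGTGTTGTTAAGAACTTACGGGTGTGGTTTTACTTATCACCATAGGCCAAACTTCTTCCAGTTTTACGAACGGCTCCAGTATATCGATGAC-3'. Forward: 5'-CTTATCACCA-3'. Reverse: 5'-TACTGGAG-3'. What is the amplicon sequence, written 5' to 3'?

Scanning the template, CTTATCACCA occurs at positions 89–98; this primer anneals to the bottom strand there with its 3' end pointing downstream.
Reverse complement of the reverse primer: CTCCAGTA. This occurs on the top strand at positions 130–137.
The product is the template from position 89 through 137 (49 bp).

5'-CTTATCACCATAGGCCAAACTTCTTCCAGTTTTACGAACGGCTCCAGTA-3'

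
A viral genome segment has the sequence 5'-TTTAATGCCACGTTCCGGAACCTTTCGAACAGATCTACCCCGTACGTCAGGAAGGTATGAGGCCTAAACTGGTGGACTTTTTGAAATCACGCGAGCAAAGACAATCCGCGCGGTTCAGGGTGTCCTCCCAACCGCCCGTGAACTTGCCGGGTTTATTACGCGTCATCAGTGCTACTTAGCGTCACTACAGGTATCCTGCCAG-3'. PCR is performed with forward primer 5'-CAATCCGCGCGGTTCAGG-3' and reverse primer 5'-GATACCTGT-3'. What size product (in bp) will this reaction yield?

Forward primer CAATCCGCGCGGTTCAGG is found on the top strand at positions 102–119.
Taking the reverse complement of GATACCTGT gives ACAGGTATC, found at positions 187–195 on the template; the primer anneals here to the top strand with its 3' end pointing upstream.
The product runs from position 102 to position 195, so its length is 195 − 102 + 1 = 94 bp.

94 bp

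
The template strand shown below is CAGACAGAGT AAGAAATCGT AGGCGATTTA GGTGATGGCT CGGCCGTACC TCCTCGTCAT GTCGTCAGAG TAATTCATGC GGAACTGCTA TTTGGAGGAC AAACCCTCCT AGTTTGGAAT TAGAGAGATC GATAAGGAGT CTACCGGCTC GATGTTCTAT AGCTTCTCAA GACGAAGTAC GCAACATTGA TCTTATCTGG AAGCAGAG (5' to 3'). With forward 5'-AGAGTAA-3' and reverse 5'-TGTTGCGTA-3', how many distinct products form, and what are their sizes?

The forward primer AGAGTAA matches the top strand at positions 6–12, 67–73.
The reverse primer's reverse complement is TACGCAACA, matching at positions 178–186.
Each forward site pairs with the reverse site to give a product ending at position 186: sizes 181, 120 bp.

Two products: 181 bp, 120 bp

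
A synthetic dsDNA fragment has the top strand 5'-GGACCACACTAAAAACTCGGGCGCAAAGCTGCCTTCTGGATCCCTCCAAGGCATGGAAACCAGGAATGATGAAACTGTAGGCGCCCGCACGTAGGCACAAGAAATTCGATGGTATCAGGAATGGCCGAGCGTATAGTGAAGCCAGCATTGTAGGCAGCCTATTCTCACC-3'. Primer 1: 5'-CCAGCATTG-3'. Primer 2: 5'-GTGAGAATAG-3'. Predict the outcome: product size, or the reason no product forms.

Primer 1 (CCAGCATTG) matches the top strand at positions 142–150; it acts as a forward primer.
Primer 2's reverse complement is CTATTCTCAC, matching the top strand at positions 159–168; it acts as a reverse primer.
The 3' ends face each other across positions 142–168, giving a 27 bp product.

Yes — a 27 bp product.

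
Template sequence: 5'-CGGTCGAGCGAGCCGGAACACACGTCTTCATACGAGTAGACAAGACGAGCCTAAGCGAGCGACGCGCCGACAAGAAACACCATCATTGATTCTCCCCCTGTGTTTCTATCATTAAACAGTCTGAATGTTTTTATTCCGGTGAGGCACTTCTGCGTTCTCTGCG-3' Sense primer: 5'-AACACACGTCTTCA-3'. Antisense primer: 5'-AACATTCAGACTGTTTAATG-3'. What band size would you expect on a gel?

113 bp

The forward primer matches the template at positions 17–30.
Taking the reverse complement of AACATTCAGACTGTTTAATG gives CATTAAACAGTCTGAATGTT, found at positions 110–129 on the template; the primer anneals here to the top strand with its 3' end pointing upstream.
The product runs from position 17 to position 129, so its length is 129 − 17 + 1 = 113 bp.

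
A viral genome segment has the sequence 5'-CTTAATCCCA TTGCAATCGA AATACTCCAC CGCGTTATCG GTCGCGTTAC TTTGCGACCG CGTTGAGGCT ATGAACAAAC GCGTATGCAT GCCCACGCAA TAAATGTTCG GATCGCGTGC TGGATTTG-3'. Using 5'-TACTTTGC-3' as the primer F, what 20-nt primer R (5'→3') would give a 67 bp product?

5'-GATCCGAACATTTATTGCGT-3'

The forward primer binds at positions 48–55, so a 67 bp product ends at position 48 + 67 − 1 = 114.
The reverse primer anneals to the top strand over positions 95–114, i.e. to ACGCAATAAATGTTCGGATC.
Its sequence written 5'→3' is the reverse complement: GATCCGAACATTTATTGCGT.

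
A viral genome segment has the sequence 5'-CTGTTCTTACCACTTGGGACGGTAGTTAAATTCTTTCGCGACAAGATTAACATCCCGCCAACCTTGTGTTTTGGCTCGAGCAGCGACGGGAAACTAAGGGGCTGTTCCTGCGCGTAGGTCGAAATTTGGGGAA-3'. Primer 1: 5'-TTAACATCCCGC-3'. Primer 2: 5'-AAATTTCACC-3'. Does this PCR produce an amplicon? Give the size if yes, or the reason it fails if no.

No product — primer 2 has no binding site in the template.

Primer 2 (AAATTTCACC) does not match the top strand, and its reverse complement GGTGAAATTT does not match either.
With no annealing site for primer 2, no amplification occurs.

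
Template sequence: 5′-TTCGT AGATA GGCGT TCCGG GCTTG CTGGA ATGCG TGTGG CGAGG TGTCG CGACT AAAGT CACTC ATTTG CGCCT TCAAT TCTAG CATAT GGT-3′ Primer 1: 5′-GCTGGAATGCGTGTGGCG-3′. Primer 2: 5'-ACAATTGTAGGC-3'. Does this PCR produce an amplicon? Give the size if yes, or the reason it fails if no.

No product — primer 2 has no binding site in the template.

Primer 2 (ACAATTGTAGGC) does not match the top strand, and its reverse complement GCCTACAATTGT does not match either.
With no annealing site for primer 2, no amplification occurs.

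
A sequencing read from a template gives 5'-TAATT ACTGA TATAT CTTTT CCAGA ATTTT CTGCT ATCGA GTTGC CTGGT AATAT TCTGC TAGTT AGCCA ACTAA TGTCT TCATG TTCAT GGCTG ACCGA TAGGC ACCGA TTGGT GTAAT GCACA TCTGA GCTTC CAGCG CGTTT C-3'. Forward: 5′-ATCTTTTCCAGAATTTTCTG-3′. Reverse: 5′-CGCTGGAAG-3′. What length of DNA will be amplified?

127 bp

Scanning the template, ATCTTTTCCAGAATTTTCTG occurs at positions 14–33; this primer anneals to the bottom strand there with its 3' end pointing downstream.
Taking the reverse complement of CGCTGGAAG gives CTTCCAGCG, found at positions 132–140 on the template; the primer anneals here to the top strand with its 3' end pointing upstream.
The product runs from position 14 to position 140, so its length is 140 − 14 + 1 = 127 bp.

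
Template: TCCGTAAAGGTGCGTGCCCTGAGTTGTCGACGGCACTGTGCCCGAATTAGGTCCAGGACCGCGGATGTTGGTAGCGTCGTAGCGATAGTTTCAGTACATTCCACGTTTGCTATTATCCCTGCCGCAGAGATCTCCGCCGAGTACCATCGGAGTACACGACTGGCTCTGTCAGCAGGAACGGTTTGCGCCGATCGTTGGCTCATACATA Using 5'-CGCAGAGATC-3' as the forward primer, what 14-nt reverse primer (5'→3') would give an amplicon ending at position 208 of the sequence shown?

5'-TATGTATGAGCCAA-3'

The forward primer binds at positions 123–132; the product's 3' end on the top strand is position 208.
The reverse primer anneals to the top strand over positions 195–208, i.e. to TTGGCTCATACATA.
Its sequence written 5'→3' is the reverse complement: TATGTATGAGCCAA.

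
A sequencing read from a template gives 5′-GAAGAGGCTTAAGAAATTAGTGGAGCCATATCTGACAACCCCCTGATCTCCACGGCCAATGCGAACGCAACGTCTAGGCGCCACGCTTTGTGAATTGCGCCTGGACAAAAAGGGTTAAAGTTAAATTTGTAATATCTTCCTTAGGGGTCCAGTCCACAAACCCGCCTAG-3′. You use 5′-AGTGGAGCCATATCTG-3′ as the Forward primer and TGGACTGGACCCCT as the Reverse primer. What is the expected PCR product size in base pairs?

138 bp

Forward primer AGTGGAGCCATATCTG is found on the top strand at positions 19–34.
Reverse complement of the reverse primer: AGGGGTCCAGTCCA. This occurs on the top strand at positions 143–156.
Product length = (reverse-primer end) − (forward-primer start) + 1 = 156 − 19 + 1 = 138 bp.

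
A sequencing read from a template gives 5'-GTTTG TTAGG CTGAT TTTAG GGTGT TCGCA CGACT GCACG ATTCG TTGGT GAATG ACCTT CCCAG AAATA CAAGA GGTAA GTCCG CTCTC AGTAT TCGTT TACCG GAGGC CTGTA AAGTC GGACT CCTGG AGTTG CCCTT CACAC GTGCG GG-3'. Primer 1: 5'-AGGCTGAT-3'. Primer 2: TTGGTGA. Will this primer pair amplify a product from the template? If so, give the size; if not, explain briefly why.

Primer 1 (AGGCTGAT) matches the top strand at positions 8–15 (3' end points downstream).
Primer 2 (TTGGTGA) also matches the top strand directly, at positions 46–52 — its reverse complement TCACCAA is not present.
Both primers anneal to the bottom strand with 3' ends pointing the same way, so neither can prime synthesis back toward the other.

No product — both primers anneal to the same strand and extend in the same direction.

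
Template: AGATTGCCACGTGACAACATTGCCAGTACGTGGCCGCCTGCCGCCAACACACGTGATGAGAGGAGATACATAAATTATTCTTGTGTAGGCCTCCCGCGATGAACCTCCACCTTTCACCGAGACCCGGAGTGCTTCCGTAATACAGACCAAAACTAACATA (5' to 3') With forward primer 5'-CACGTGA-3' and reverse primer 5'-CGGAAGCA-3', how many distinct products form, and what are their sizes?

The forward primer CACGTGA matches the top strand at positions 8–14, 50–56.
The reverse primer's reverse complement is TGCTTCCG, matching at positions 130–137.
Each forward site pairs with the reverse site to give a product ending at position 137: sizes 130, 88 bp.

Two products: 130 bp, 88 bp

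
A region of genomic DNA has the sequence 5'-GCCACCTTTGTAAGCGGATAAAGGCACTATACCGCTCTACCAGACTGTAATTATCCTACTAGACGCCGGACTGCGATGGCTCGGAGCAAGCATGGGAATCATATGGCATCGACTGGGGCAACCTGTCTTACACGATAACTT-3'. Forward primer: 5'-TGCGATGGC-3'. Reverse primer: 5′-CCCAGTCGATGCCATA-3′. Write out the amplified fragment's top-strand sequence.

5'-TGCGATGGCTCGGAGCAAGCATGGGAATCATATGGCATCGACTGGG-3'

The forward primer matches the template at positions 72–80.
The reverse primer's reverse complement is TATGGCATCGACTGGG, which matches the template at positions 102–117.
The product is the template from position 72 through 117 (46 bp).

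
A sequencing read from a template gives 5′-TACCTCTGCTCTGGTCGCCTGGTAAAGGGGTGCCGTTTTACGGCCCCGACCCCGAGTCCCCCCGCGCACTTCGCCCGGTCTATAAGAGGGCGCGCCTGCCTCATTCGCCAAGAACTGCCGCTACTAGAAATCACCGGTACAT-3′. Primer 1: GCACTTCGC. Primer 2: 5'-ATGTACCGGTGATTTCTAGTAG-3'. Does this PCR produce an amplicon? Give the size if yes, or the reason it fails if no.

Primer 1 (GCACTTCGC) matches the top strand at positions 66–74; it acts as a forward primer.
Primer 2's reverse complement is CTACTAGAAATCACCGGTACAT, matching the top strand at positions 121–142; it acts as a reverse primer.
The 3' ends face each other across positions 66–142, giving a 77 bp product.

Yes — a 77 bp product.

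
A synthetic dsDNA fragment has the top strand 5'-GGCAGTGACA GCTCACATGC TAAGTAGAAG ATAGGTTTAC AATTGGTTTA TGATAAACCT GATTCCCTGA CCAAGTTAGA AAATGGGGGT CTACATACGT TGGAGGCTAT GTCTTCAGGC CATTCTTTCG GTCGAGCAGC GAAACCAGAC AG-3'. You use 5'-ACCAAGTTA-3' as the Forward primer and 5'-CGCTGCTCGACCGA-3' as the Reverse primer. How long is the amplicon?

Scanning the template, ACCAAGTTA occurs at positions 70–78; this primer anneals to the bottom strand there with its 3' end pointing downstream.
The reverse primer's reverse complement is TCGGTCGAGCAGCG, which matches the template at positions 128–141.
Product length = (reverse-primer end) − (forward-primer start) + 1 = 141 − 70 + 1 = 72 bp.

72 bp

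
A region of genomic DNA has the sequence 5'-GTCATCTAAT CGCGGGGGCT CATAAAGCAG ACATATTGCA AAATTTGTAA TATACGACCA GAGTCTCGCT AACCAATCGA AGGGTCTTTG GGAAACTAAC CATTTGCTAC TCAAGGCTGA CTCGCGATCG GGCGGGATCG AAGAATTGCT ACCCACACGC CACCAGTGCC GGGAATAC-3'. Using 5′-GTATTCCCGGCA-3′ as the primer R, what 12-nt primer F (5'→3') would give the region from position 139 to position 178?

5'-CGAAGAATTGCT-3'

The reverse primer's reverse complement TGCCGGGAATAC matches the template at positions 167–178; the product starts at position 139.
The forward primer is identical to the top strand over positions 139–150: CGAAGAATTGCT.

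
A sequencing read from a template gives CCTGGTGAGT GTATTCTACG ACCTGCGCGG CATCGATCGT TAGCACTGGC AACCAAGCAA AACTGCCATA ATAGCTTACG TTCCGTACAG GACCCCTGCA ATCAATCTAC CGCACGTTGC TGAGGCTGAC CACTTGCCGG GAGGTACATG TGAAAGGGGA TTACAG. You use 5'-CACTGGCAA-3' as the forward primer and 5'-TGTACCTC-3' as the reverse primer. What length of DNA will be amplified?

105 bp

Forward primer CACTGGCAA is found on the top strand at positions 44–52.
Taking the reverse complement of TGTACCTC gives GAGGTACA, found at positions 141–148 on the template; the primer anneals here to the top strand with its 3' end pointing upstream.
Amplicon spans positions 44–148: 105 bp.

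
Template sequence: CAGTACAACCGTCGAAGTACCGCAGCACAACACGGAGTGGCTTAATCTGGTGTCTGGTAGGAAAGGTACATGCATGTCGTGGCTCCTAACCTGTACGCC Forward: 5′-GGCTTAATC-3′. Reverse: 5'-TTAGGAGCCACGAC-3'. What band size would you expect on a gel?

Scanning the template, GGCTTAATC occurs at positions 39–47; this primer anneals to the bottom strand there with its 3' end pointing downstream.
Reverse complement of the reverse primer: GTCGTGGCTCCTAA. This occurs on the top strand at positions 76–89.
Amplicon spans positions 39–89: 51 bp.

51 bp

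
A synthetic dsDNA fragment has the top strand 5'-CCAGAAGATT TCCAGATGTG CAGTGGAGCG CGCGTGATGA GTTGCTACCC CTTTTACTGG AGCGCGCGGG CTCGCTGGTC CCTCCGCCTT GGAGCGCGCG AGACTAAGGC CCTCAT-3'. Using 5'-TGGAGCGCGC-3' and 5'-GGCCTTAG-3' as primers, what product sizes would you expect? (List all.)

The forward primer TGGAGCGCGC matches the top strand at positions 24–33, 58–67, 90–99.
The reverse primer's reverse complement is CTAAGGCC, matching at positions 104–111.
Each forward site pairs with the reverse site to give a product ending at position 111: sizes 88, 54, 22 bp.

88 bp, 54 bp, 22 bp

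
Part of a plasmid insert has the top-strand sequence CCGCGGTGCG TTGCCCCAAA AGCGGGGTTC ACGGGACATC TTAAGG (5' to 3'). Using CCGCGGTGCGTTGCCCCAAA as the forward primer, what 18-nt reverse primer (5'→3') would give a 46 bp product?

The forward primer binds at positions 1–20, so a 46 bp product ends at position 1 + 46 − 1 = 46.
The reverse primer anneals to the top strand over positions 29–46, i.e. to TCACGGGACATCTTAAGG.
Its sequence written 5'→3' is the reverse complement: CCTTAAGATGTCCCGTGA.

5'-CCTTAAGATGTCCCGTGA-3'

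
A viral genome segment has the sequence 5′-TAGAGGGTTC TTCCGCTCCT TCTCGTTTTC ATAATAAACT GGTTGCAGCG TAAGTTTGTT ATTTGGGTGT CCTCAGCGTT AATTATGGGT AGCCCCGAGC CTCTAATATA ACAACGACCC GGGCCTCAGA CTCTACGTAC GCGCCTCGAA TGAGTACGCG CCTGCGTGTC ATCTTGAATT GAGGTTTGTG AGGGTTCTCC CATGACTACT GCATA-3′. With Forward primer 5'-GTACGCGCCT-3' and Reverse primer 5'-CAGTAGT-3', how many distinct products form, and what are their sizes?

Two products: 75 bp, 58 bp

The forward primer GTACGCGCCT matches the top strand at positions 137–146, 154–163.
The reverse primer's reverse complement is ACTACTG, matching at positions 205–211.
Each forward site pairs with the reverse site to give a product ending at position 211: sizes 75, 58 bp.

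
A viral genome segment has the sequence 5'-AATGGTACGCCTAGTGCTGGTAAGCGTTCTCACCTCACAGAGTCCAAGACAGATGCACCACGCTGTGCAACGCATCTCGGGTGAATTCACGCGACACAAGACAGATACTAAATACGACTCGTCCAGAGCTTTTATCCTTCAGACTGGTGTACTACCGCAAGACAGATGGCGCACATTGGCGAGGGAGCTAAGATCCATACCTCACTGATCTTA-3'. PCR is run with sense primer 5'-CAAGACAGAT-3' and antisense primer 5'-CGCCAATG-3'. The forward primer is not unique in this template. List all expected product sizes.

The forward primer CAAGACAGAT matches the top strand at positions 45–54, 97–106, 158–167.
The reverse primer's reverse complement is CATTGGCG, matching at positions 174–181.
Each forward site pairs with the reverse site to give a product ending at position 181: sizes 137, 85, 24 bp.

137 bp, 85 bp, 24 bp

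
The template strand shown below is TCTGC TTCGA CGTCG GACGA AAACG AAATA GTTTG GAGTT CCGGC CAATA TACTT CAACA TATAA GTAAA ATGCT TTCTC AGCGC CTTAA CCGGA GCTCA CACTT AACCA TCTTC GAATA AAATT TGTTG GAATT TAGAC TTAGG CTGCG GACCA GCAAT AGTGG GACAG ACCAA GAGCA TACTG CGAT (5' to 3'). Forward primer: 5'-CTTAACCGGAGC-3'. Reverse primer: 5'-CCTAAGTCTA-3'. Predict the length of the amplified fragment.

60 bp

Scanning the template, CTTAACCGGAGC occurs at positions 86–97; this primer anneals to the bottom strand there with its 3' end pointing downstream.
The reverse primer's reverse complement is TAGACTTAGG, which matches the template at positions 136–145.
The product runs from position 86 to position 145, so its length is 145 − 86 + 1 = 60 bp.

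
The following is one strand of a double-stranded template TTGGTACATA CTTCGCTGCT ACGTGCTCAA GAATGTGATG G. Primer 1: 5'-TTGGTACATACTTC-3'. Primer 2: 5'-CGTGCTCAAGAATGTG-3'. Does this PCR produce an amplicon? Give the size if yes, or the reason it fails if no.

Primer 1 (TTGGTACATACTTC) matches the top strand at positions 1–14 (3' end points downstream).
Primer 2 (CGTGCTCAAGAATGTG) also matches the top strand directly, at positions 22–37 — its reverse complement CACATTCTTGAGCACG is not present.
Both primers anneal to the bottom strand with 3' ends pointing the same way, so neither can prime synthesis back toward the other.

No product — both primers anneal to the same strand and extend in the same direction.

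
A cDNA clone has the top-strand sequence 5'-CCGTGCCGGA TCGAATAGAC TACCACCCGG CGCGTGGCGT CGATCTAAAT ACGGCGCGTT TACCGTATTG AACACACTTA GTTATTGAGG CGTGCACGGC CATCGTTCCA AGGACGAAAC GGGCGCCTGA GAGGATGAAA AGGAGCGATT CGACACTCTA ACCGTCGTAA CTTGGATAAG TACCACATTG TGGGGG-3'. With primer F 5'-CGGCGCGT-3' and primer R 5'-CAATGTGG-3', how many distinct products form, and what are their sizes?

Two products: 163 bp, 139 bp

The forward primer CGGCGCGT matches the top strand at positions 28–35, 52–59.
The reverse primer's reverse complement is CCACATTG, matching at positions 183–190.
Each forward site pairs with the reverse site to give a product ending at position 190: sizes 163, 139 bp.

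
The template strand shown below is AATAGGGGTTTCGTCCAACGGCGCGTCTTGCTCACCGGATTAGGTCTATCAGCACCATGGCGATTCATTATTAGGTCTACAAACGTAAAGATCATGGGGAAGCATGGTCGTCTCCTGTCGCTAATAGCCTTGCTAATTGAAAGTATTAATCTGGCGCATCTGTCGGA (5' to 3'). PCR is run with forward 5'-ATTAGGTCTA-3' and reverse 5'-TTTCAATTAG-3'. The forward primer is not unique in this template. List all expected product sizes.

The forward primer ATTAGGTCTA matches the top strand at positions 39–48, 70–79.
The reverse primer's reverse complement is CTAATTGAAA, matching at positions 133–142.
Each forward site pairs with the reverse site to give a product ending at position 142: sizes 104, 73 bp.

104 bp, 73 bp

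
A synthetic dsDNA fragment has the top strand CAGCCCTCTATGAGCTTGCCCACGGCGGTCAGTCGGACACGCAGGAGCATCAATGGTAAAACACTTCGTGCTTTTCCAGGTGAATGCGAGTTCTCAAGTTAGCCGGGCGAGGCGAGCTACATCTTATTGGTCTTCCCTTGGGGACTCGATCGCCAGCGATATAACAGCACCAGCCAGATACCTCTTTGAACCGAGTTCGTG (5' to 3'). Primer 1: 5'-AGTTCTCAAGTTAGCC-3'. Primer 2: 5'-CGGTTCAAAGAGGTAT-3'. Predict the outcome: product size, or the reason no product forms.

Yes — a 105 bp product.

Primer 1 (AGTTCTCAAGTTAGCC) matches the top strand at positions 89–104; it acts as a forward primer.
Primer 2's reverse complement is ATACCTCTTTGAACCG, matching the top strand at positions 178–193; it acts as a reverse primer.
The 3' ends face each other across positions 89–193, giving a 105 bp product.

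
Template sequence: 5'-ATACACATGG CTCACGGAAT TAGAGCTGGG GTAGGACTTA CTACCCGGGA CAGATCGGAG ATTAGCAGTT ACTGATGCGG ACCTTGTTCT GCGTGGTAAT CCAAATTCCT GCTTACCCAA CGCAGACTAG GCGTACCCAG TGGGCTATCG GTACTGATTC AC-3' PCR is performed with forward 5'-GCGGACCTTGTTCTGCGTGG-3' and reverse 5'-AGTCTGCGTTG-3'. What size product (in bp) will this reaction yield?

52 bp

Forward primer GCGGACCTTGTTCTGCGTGG is found on the top strand at positions 77–96.
The reverse primer's reverse complement is CAACGCAGACT, which matches the template at positions 118–128.
The product runs from position 77 to position 128, so its length is 128 − 77 + 1 = 52 bp.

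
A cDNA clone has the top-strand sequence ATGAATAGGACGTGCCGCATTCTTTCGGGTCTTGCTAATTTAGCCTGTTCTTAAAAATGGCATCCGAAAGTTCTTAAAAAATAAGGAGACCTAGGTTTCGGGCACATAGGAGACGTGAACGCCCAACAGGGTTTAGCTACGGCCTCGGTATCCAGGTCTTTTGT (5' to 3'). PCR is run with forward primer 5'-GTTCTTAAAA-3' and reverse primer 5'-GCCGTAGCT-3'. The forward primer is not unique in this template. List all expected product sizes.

The forward primer GTTCTTAAAA matches the top strand at positions 47–56, 70–79.
The reverse primer's reverse complement is AGCTACGGC, matching at positions 135–143.
Each forward site pairs with the reverse site to give a product ending at position 143: sizes 97, 74 bp.

97 bp, 74 bp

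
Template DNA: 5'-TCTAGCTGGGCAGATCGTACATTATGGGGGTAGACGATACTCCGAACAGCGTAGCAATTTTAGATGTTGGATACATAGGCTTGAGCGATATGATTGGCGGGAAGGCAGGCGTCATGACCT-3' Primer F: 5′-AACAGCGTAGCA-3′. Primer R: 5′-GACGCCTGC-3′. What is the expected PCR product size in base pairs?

69 bp

Forward primer AACAGCGTAGCA is found on the top strand at positions 45–56.
The reverse primer's reverse complement is GCAGGCGTC, which matches the template at positions 105–113.
Amplicon spans positions 45–113: 69 bp.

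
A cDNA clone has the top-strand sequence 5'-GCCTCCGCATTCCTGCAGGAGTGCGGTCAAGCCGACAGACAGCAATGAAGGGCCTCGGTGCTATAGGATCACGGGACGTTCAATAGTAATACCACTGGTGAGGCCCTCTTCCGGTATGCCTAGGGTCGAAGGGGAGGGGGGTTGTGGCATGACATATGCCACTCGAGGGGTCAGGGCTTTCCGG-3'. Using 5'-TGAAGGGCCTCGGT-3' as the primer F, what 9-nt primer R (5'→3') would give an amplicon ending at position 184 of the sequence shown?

5'-CCGGAAAGC-3'

The forward primer binds at positions 46–59; the product's 3' end on the top strand is position 184.
The reverse primer anneals to the top strand over positions 176–184, i.e. to GCTTTCCGG.
Its sequence written 5'→3' is the reverse complement: CCGGAAAGC.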